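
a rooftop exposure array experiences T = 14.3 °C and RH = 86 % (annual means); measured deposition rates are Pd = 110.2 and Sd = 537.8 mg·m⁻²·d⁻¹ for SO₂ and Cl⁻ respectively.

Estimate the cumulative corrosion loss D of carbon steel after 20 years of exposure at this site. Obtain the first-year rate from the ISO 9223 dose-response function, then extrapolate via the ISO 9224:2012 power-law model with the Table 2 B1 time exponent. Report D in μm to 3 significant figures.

D(20) = 1.16e+03 μm

carbon steel: T>10 °C ⇒ hinge -0.054·(14.3−10) = -0.2322
  Pd branch = 1.77·Pd^0.52·e^(0.02·RH+f) = 90.38 μm/a
  Cl⁻ term: 0.102·537.8^0.62·exp(0.033·86+0.04·14.3) = 152.2
  r_corr = 90.38 + 152.2 = 242.6 μm/a
Long-term exponent b (ISO 9224 Table 2, B1) = 0.523
  D(20) = 242.6 × 20^0.523 = 242.6 × 4.791 = 1162 μm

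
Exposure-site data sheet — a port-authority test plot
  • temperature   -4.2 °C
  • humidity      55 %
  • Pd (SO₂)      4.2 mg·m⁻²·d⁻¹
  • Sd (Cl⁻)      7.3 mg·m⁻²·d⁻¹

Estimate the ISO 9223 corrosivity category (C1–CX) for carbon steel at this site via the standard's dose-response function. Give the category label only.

C2

carbon steel: f(T) = +0.150·(T−10) [T≤10 °C] = -2.1300
  SO₂ term: 1.77·4.2^0.52·exp(0.02·55-2.1300) = 1.333
  Cl⁻ term: 0.102·7.3^0.62·exp(0.033·55+0.04·-4.2) = 1.816
  r_corr = 1.333 + 1.816 = 3.149 μm/a
ISO 9223 Table 2 (carbon steel): 1.3 < 3.15 ≤ 25 μm/a ⇒ C2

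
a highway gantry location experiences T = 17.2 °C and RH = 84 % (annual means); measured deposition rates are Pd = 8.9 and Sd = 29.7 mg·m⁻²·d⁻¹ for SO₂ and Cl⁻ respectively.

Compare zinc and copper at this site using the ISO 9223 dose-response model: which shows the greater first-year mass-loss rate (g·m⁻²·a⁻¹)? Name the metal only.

zinc: f(T) = -0.071·(T−10) [T>10 °C] = -0.5112
  sulphur-dioxide contribution → 0.9648 μm/a
  chloride contribution → 1.022 μm/a
  ⇒ r_corr(zinc) = 1.986 μm/a
  mass loss = 1.986 μm/a × 7.14 g/cm³ = 14.18 g·m⁻²·a⁻¹
copper: T>10 °C ⇒ hinge -0.080·(17.2−10) = -0.5760
  sulphur-dioxide contribution → 0.747 μm/a
  chloride contribution → 1.224 μm/a
  total first-year rate 1.971 μm/a
  mass loss = 1.971 μm/a × 8.96 g/cm³ = 17.66 g·m⁻²·a⁻¹
Ordering by g·m⁻²·a⁻¹: copper (17.7) > zinc (14.2)

copper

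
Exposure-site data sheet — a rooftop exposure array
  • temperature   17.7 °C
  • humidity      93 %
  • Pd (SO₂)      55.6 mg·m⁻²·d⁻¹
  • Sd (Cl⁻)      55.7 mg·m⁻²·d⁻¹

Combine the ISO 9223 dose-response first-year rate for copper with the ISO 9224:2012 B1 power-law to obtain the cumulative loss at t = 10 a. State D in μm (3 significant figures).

D(10) = 18.7 μm

copper: f(T) = -0.080·(T−10) [T>10 °C] = -0.6160
  sulphur-dioxide contribution → 1.965 μm/a
  chloride contribution → 2.055 μm/a
  ⇒ r_corr(copper) = 4.02 μm/a
ISO 9224: D(t) = r_corr · t^b with b = 0.667 (copper, B1)
  D(10) = 4.02 × 10^0.667 = 4.02 × 4.645 = 18.67 μm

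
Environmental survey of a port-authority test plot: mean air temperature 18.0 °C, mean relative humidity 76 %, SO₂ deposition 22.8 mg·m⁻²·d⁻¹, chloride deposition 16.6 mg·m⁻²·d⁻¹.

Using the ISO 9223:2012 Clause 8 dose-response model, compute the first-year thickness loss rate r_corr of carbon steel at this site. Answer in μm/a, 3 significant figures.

r_corr = 41.4 μm/a

carbon steel: T>10 °C ⇒ hinge -0.054·(18.0−10) = -0.4320
  SO₂ term: 1.77·22.8^0.52·exp(0.02·76-0.4320) = 26.71
  Cl⁻ term: 0.102·16.6^0.62·exp(0.033·76+0.04·18.0) = 14.69
  sum: 26.71 + 14.69 → r_corr = 41.39 μm/a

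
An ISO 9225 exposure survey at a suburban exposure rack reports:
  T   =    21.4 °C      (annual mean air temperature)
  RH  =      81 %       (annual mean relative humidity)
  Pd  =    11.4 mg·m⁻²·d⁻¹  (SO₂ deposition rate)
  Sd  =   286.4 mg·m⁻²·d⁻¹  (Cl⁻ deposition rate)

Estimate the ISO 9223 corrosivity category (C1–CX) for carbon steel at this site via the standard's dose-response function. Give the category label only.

carbon steel: f(T) = -0.054·(T−10) [T>10 °C] = -0.6156
  sulphur-dioxide contribution → 17.13 μm/a
  chloride contribution → 116 μm/a
  ⇒ r_corr(carbon steel) = 133.2 μm/a
Category bounds: 80…200 μm/a bracket r_corr ⇒ C5

C5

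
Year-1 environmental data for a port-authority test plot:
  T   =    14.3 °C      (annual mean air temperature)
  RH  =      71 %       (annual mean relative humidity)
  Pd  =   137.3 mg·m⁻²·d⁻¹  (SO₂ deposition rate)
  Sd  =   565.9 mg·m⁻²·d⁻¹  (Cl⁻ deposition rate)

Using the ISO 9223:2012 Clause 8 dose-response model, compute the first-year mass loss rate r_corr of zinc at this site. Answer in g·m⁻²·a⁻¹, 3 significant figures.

zinc: T>10 °C ⇒ hinge -0.071·(14.3−10) = -0.3053
  SO₂ term: 0.0129·137.3^0.44·exp(0.046·71-0.3053) = 2.173
  Cl⁻ term: 0.0175·565.9^0.57·exp(0.008·71+0.085·14.3) = 3.861
  r_corr = 2.173 + 3.861 = 6.033 μm/a
Convert to mass loss: 6.033 μm/a × 7.14 g/cm³ = 43.08 g·m⁻²·a⁻¹

r_corr = 43.1 g·m⁻²·a⁻¹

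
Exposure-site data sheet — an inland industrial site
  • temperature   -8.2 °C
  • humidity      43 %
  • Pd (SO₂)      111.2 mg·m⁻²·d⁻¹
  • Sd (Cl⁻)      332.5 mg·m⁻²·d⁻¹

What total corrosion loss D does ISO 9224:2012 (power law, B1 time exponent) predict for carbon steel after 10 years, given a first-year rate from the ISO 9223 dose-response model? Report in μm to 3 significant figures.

carbon steel: f(T) = +0.150·(T−10) [T≤10 °C] = -2.7300
  sulphur-dioxide contribution → 3.161 μm/a
  chloride contribution → 11.12 μm/a
  total first-year rate 14.28 μm/a
Power-law: D(10) = r_corr · 10^0.523
  D(10) = 14.28 × 10^0.523 = 14.28 × 3.334 = 47.6 μm

D(10) = 47.6 μm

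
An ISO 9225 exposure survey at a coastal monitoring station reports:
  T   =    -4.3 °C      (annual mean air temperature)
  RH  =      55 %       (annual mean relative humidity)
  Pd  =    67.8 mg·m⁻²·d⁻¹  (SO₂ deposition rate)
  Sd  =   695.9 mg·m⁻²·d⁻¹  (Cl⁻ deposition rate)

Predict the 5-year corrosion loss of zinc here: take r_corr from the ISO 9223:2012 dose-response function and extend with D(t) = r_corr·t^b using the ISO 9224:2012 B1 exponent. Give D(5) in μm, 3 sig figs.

zinc: T≤10 °C ⇒ hinge +0.038·(-4.3−10) = -0.5434
  SO₂ term: 0.0129·67.8^0.44·exp(0.046·55-0.5434) = 0.6013
  Cl⁻ term: 0.0175·695.9^0.57·exp(0.008·55+0.085·-4.3) = 0.7864
  sum: 0.6013 + 0.7864 → r_corr = 1.388 μm/a
ISO 9224: D(t) = r_corr · t^b with b = 0.813 (zinc, B1)
  D(5) = 1.388 × 5^0.813 = 1.388 × 3.701 = 5.135 μm

D(5) = 5.14 μm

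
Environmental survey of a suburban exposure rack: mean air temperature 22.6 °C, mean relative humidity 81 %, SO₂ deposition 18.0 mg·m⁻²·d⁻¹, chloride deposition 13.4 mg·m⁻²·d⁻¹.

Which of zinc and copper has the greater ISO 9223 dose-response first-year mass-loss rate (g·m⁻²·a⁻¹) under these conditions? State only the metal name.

copper

zinc: f(T) = -0.071·(T−10) [T>10 °C] = -0.8946
  sulphur-dioxide contribution → 0.7809 μm/a
  chloride contribution → 1.003 μm/a
  ⇒ r_corr(zinc) = 1.784 μm/a
  mass loss = 1.784 μm/a × 7.14 g/cm³ = 12.73 g·m⁻²·a⁻¹
copper: temperature factor f = -0.080·(12.6) = -1.0080
  sulphur-dioxide contribution → 0.4879 μm/a
  chloride contribution → 1.154 μm/a
  ⇒ r_corr(copper) = 1.642 μm/a
  mass loss = 1.642 μm/a × 8.96 g/cm³ = 14.72 g·m⁻²·a⁻¹
Ordering by g·m⁻²·a⁻¹: copper (14.7) > zinc (12.7)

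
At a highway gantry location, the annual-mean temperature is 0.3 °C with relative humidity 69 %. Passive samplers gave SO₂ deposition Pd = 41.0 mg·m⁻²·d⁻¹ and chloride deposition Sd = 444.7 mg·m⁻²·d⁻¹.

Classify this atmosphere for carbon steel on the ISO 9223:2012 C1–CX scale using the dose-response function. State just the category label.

carbon steel: T≤10 °C ⇒ hinge +0.150·(0.3−10) = -1.4550
  Pd branch = 1.77·Pd^0.52·e^(0.02·RH+f) = 11.33 μm/a
  Sd branch = 0.102·Sd^0.62·e^(0.033·RH+0.04·T) = 44.11 μm/a
  r_corr = 11.33 + 44.11 = 55.43 μm/a
ISO 9223 Table 2 (carbon steel): 50 < 55.4 ≤ 80 μm/a ⇒ C4

C4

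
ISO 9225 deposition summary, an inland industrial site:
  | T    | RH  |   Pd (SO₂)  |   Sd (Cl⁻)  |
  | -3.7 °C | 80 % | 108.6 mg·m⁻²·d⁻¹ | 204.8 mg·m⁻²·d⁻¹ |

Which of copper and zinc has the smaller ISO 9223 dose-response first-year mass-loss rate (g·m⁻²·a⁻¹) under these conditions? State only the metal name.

copper

copper: f(T) = +0.126·(T−10) [T≤10 °C] = -1.7262
  Pd branch = 0.0053·Pd^0.26·e^(0.059·RH+f) = 0.3579 μm/a
  Sd branch = 0.01025·Sd^0.27·e^(0.036·RH+0.049·T) = 0.6409 μm/a
  sum: 0.3579 + 0.6409 → r_corr = 0.9989 μm/a
  mass loss = 0.9989 μm/a × 8.96 g/cm³ = 8.95 g·m⁻²·a⁻¹
zinc: temperature factor f = +0.038·(-13.7) = -0.5206
  Pd branch = 0.0129·Pd^0.44·e^(0.046·RH+f) = 2.39 μm/a
  Cl⁻ term: 0.0175·204.8^0.57·exp(0.008·80+0.085·-3.7) = 0.5033
  sum: 2.39 + 0.5033 → r_corr = 2.894 μm/a
  mass loss = 2.894 μm/a × 7.14 g/cm³ = 20.66 g·m⁻²·a⁻¹
Ordering by g·m⁻²·a⁻¹: zinc (20.7) > copper (8.95)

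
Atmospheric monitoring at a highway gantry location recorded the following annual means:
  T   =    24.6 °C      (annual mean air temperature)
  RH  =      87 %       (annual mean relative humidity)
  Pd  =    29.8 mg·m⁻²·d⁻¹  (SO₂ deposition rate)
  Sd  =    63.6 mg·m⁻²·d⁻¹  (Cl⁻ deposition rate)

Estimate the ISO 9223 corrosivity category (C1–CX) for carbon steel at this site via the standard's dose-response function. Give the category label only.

carbon steel: f(T) = -0.054·(T−10) [T>10 °C] = -0.7884
  Pd branch = 1.77·Pd^0.52·e^(0.02·RH+f) = 26.78 μm/a
  Cl⁻ term: 0.102·63.6^0.62·exp(0.033·87+0.04·24.6) = 63.23
  sum: 26.78 + 63.23 → r_corr = 90.02 μm/a
ISO 9223 Table 2 (carbon steel): 80 < 90 ≤ 200 μm/a ⇒ C5

C5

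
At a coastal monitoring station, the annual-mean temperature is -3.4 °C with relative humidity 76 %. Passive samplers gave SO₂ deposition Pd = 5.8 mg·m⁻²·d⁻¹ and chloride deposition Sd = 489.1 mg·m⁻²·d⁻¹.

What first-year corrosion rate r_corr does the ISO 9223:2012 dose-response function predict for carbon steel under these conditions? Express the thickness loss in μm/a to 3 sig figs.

carbon steel: T≤10 °C ⇒ hinge +0.150·(-3.4−10) = -2.0100
  Pd branch = 1.77·Pd^0.52·e^(0.02·RH+f) = 2.705 μm/a
  Cl⁻ term: 0.102·489.1^0.62·exp(0.033·76+0.04·-3.4) = 50.84
  sum: 2.705 + 50.84 → r_corr = 53.54 μm/a

r_corr = 53.5 μm/a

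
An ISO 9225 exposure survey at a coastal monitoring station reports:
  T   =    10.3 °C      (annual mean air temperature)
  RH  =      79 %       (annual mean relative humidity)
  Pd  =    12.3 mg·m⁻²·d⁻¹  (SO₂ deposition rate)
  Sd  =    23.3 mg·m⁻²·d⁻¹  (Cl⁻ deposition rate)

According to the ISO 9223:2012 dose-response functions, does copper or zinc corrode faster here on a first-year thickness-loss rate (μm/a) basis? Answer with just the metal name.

zinc

copper: T>10 °C ⇒ hinge -0.080·(10.3−10) = -0.0240
  SO₂ term: 0.0053·12.3^0.26·exp(0.059·79-0.0240) = 1.051
  Cl⁻ term: 0.01025·23.3^0.27·exp(0.036·79+0.049·10.3) = 0.6827
  r_corr = 1.051 + 0.6827 = 1.733 μm/a
zinc: T>10 °C ⇒ hinge -0.071·(10.3−10) = -0.0213
  Pd branch = 0.0129·Pd^0.44·e^(0.046·RH+f) = 1.443 μm/a
  Sd branch = 0.0175·Sd^0.57·e^(0.008·RH+0.085·T) = 0.4755 μm/a
  r_corr = 1.443 + 0.4755 = 1.918 μm/a
Ordering by μm/a: zinc (1.92) > copper (1.73)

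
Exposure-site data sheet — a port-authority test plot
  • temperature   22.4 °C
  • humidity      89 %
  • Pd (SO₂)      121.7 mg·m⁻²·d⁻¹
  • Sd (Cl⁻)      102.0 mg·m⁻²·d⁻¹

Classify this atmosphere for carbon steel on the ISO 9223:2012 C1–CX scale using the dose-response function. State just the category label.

C5

carbon steel: f(T) = -0.054·(T−10) [T>10 °C] = -0.6696
  sulphur-dioxide contribution → 65.25 μm/a
  chloride contribution → 82.91 μm/a
  ⇒ r_corr(carbon steel) = 148.2 μm/a
ISO 9223 Table 2 (carbon steel): 80 < 148 ≤ 200 μm/a ⇒ C5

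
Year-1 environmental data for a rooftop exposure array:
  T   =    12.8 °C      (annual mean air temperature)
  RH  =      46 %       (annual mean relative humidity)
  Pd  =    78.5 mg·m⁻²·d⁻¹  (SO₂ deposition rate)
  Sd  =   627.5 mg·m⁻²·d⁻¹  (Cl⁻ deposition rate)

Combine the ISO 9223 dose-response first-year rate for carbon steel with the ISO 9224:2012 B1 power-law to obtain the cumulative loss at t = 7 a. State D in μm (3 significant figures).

D(7) = 219 μm

carbon steel: temperature factor f = -0.054·(2.8) = -0.1512
  sulphur-dioxide contribution → 36.91 μm/a
  chloride contribution → 42.14 μm/a
  total first-year rate 79.06 μm/a
ISO 9224: D(t) = r_corr · t^b with b = 0.523 (carbon steel, B1)
  D(7) = 79.06 × 7^0.523 = 79.06 × 2.767 = 218.7 μm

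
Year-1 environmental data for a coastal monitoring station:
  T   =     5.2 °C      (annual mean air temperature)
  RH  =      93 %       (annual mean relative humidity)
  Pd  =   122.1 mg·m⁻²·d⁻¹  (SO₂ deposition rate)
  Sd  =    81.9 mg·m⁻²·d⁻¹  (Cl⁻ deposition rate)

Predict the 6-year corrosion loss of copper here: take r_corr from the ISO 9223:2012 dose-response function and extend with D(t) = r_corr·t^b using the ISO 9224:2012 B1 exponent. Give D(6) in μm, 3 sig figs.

D(6) = 12.1 μm

copper: f(T) = +0.126·(T−10) [T≤10 °C] = -0.6048
  SO₂ term: 0.0053·122.1^0.26·exp(0.059·93-0.6048) = 2.439
  Cl⁻ term: 0.01025·81.9^0.27·exp(0.036·93+0.049·5.2) = 1.236
  sum: 2.439 + 1.236 → r_corr = 3.674 μm/a
Long-term exponent b (ISO 9224 Table 2, B1) = 0.667
  D(6) = 3.674 × 6^0.667 = 3.674 × 3.304 = 12.14 μm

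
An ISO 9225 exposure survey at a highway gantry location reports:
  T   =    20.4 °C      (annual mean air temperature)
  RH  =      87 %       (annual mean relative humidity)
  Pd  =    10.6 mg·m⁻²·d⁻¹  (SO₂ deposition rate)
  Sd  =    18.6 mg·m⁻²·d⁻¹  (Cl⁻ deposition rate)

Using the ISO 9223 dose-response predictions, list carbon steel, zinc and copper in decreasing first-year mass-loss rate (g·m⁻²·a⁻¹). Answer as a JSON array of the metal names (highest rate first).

carbon steel: f(T) = -0.054·(T−10) [T>10 °C] = -0.5616
  SO₂ term: 1.77·10.6^0.52·exp(0.02·87-0.5616) = 19.63
  Cl⁻ term: 0.102·18.6^0.62·exp(0.033·87+0.04·20.4) = 24.94
  sum: 19.63 + 24.94 → r_corr = 44.57 μm/a
  mass loss = 44.57 μm/a × 7.85 g/cm³ = 349.9 g·m⁻²·a⁻¹
zinc: T>10 °C ⇒ hinge -0.071·(20.4−10) = -0.7384
  Pd branch = 0.0129·Pd^0.44·e^(0.046·RH+f) = 0.953 μm/a
  Sd branch = 0.0175·Sd^0.57·e^(0.008·RH+0.085·T) = 1.052 μm/a
  r_corr = 0.953 + 1.052 = 2.005 μm/a
  mass loss = 2.005 μm/a × 7.14 g/cm³ = 14.32 g·m⁻²·a⁻¹
copper: temperature factor f = -0.080·(10.4) = -0.8320
  Pd branch = 0.0053·Pd^0.26·e^(0.059·RH+f) = 0.7224 μm/a
  Sd branch = 0.01025·Sd^0.27·e^(0.036·RH+0.049·T) = 1.405 μm/a
  sum: 0.7224 + 1.405 → r_corr = 2.128 μm/a
  mass loss = 2.128 μm/a × 8.96 g/cm³ = 19.07 g·m⁻²·a⁻¹
Ordering by g·m⁻²·a⁻¹: carbon steel (350) > copper (19.1) > zinc (14.3)

["carbon steel", "copper", "zinc"]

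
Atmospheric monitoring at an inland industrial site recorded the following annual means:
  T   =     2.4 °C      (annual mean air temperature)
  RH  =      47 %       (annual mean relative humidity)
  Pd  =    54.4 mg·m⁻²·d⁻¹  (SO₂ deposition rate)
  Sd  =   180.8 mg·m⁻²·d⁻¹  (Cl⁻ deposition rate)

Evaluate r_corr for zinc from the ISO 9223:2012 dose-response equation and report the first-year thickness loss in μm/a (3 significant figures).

zinc: T≤10 °C ⇒ hinge +0.038·(2.4−10) = -0.2888
  sulphur-dioxide contribution → 0.4873 μm/a
  chloride contribution → 0.6047 μm/a
  ⇒ r_corr(zinc) = 1.092 μm/a

r_corr = 1.09 μm/a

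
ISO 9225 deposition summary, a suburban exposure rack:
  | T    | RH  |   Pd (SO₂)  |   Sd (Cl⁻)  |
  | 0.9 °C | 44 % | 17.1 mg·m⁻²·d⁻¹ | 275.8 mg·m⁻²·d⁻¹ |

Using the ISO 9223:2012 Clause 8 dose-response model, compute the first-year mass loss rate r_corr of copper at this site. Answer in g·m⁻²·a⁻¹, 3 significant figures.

r_corr = 2.56 g·m⁻²·a⁻¹

copper: T≤10 °C ⇒ hinge +0.126·(0.9−10) = -1.1466
  sulphur-dioxide contribution → 0.04724 μm/a
  chloride contribution → 0.2381 μm/a
  ⇒ r_corr(copper) = 0.2853 μm/a
Convert to mass loss: 0.2853 μm/a × 8.96 g/cm³ = 2.557 g·m⁻²·a⁻¹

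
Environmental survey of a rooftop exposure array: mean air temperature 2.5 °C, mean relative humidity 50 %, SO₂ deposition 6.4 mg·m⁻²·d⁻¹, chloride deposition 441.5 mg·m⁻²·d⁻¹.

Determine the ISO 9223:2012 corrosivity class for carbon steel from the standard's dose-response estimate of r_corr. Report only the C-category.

carbon steel: f(T) = +0.150·(T−10) [T≤10 °C] = -1.1250
  Pd branch = 1.77·Pd^0.52·e^(0.02·RH+f) = 4.101 μm/a
  Cl⁻ term: 0.102·441.5^0.62·exp(0.033·50+0.04·2.5) = 25.61
  r_corr = 4.101 + 25.61 = 29.71 μm/a
ISO 9223 Table 2 (carbon steel): 25 < 29.7 ≤ 50 μm/a ⇒ C3

C3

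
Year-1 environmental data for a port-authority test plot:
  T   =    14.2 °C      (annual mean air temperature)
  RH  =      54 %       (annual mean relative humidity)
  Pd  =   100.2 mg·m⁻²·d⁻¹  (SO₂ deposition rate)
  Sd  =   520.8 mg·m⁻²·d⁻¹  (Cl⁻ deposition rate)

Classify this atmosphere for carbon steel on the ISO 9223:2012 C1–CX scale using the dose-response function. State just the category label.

carbon steel: f(T) = -0.054·(T−10) [T>10 °C] = -0.2268
  sulphur-dioxide contribution → 45.6 μm/a
  chloride contribution → 51.7 μm/a
  ⇒ r_corr(carbon steel) = 97.3 μm/a
97.3 μm/a falls in (80, 200] for carbon steel → category C5

C5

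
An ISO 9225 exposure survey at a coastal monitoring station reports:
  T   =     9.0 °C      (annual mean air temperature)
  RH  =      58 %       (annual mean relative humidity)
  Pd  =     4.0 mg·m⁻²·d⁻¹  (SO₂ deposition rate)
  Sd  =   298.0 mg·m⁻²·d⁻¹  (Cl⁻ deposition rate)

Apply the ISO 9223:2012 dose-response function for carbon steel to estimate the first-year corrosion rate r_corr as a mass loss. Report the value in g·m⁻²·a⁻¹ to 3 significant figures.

r_corr = 345 g·m⁻²·a⁻¹

carbon steel: f(T) = +0.150·(T−10) [T≤10 °C] = -0.1500
  sulphur-dioxide contribution → 9.993 μm/a
  chloride contribution → 33.9 μm/a
  ⇒ r_corr(carbon steel) = 43.89 μm/a
Convert to mass loss: 43.89 μm/a × 7.85 g/cm³ = 344.6 g·m⁻²·a⁻¹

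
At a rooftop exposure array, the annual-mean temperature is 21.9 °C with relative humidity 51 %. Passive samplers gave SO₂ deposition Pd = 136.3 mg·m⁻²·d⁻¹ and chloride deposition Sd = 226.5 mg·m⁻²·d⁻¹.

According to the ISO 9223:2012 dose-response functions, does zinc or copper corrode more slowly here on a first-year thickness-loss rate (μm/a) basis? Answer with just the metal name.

zinc: temperature factor f = -0.071·(11.9) = -0.8449
  Pd branch = 0.0129·Pd^0.44·e^(0.046·RH+f) = 0.5031 μm/a
  Sd branch = 0.0175·Sd^0.57·e^(0.008·RH+0.085·T) = 3.724 μm/a
  r_corr = 0.5031 + 3.724 = 4.228 μm/a
copper: temperature factor f = -0.080·(11.9) = -0.9520
  SO₂ term: 0.0053·136.3^0.26·exp(0.059·51-0.9520) = 0.1488
  Sd branch = 0.01025·Sd^0.27·e^(0.036·RH+0.049·T) = 0.8128 μm/a
  sum: 0.1488 + 0.8128 → r_corr = 0.9616 μm/a
Ordering by μm/a: zinc (4.23) > copper (0.962)

copper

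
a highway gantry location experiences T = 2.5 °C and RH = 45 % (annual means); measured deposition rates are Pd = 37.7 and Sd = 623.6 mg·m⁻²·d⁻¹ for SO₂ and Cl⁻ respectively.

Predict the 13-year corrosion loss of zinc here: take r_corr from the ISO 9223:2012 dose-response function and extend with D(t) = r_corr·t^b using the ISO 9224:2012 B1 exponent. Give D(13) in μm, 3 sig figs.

D(13) = 12.8 μm

zinc: T≤10 °C ⇒ hinge +0.038·(2.5−10) = -0.2850
  sulphur-dioxide contribution → 0.3797 μm/a
  chloride contribution → 1.216 μm/a
  total first-year rate 1.595 μm/a
ISO 9224: D(t) = r_corr · t^b with b = 0.813 (zinc, B1)
  D(13) = 1.595 × 13^0.813 = 1.595 × 8.047 = 12.84 μm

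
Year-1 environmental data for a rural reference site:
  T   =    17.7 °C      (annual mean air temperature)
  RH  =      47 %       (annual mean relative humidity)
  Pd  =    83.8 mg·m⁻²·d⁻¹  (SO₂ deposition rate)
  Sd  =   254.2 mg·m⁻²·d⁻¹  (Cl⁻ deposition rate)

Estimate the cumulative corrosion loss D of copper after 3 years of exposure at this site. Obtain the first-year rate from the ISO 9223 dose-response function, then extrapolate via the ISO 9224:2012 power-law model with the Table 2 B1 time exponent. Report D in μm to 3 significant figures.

copper: temperature factor f = -0.080·(7.7) = -0.6160
  Pd branch = 0.0053·Pd^0.26·e^(0.059·RH+f) = 0.1449 μm/a
  Cl⁻ term: 0.01025·254.2^0.27·exp(0.036·47+0.049·17.7) = 0.591
  sum: 0.1449 + 0.591 → r_corr = 0.7359 μm/a
ISO 9224: D(t) = r_corr · t^b with b = 0.667 (copper, B1)
  D(3) = 0.7359 × 3^0.667 = 0.7359 × 2.081 = 1.531 μm

D(3) = 1.53 μm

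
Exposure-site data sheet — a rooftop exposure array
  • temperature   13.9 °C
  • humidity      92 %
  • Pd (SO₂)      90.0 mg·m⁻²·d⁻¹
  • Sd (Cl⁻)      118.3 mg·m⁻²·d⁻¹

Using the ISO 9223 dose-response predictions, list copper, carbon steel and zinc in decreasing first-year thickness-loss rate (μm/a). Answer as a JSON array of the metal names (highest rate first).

copper: f(T) = -0.080·(T−10) [T>10 °C] = -0.3120
  sulphur-dioxide contribution → 2.846 μm/a
  chloride contribution → 2.017 μm/a
  total first-year rate 4.863 μm/a
carbon steel: f(T) = -0.054·(T−10) [T>10 °C] = -0.2106
  sulphur-dioxide contribution → 93.72 μm/a
  chloride contribution → 71.42 μm/a
  total first-year rate 165.1 μm/a
zinc: T>10 °C ⇒ hinge -0.071·(13.9−10) = -0.2769
  sulphur-dioxide contribution → 4.877 μm/a
  chloride contribution → 1.809 μm/a
  total first-year rate 6.686 μm/a
Ordering by μm/a: carbon steel (165) > zinc (6.69) > copper (4.86)

["carbon steel", "zinc", "copper"]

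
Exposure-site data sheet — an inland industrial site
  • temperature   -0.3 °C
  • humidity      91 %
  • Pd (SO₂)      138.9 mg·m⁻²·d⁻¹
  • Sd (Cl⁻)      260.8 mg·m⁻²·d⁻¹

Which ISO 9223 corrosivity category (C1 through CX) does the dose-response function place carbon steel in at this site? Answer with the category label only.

carbon steel: T≤10 °C ⇒ hinge +0.150·(-0.3−10) = -1.5450
  SO₂ term: 1.77·138.9^0.52·exp(0.02·91-1.5450) = 30.31
  Sd branch = 0.102·Sd^0.62·e^(0.033·RH+0.04·T) = 63.93 μm/a
  r_corr = 30.31 + 63.93 = 94.24 μm/a
Category bounds: 80…200 μm/a bracket r_corr ⇒ C5

C5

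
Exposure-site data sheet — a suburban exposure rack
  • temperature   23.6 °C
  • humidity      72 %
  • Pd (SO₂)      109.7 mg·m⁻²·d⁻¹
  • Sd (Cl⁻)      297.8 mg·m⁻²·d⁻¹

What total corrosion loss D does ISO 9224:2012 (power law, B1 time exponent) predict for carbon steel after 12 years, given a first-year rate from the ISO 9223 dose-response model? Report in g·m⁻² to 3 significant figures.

carbon steel: temperature factor f = -0.054·(13.6) = -0.7344
  SO₂ term: 1.77·109.7^0.52·exp(0.02·72-0.7344) = 41.24
  Cl⁻ term: 0.102·297.8^0.62·exp(0.033·72+0.04·23.6) = 96.45
  sum: 41.24 + 96.45 → r_corr = 137.7 μm/a
Power-law: D(12) = r_corr · 12^0.523
  D(12) = 137.7 × 12^0.523 = 137.7 × 3.668 = 505 μm
  Mass loss = 505 μm × 7.85 g/cm³ = 3964 g·m⁻²

D(12) = 3.96e+03 g·m⁻²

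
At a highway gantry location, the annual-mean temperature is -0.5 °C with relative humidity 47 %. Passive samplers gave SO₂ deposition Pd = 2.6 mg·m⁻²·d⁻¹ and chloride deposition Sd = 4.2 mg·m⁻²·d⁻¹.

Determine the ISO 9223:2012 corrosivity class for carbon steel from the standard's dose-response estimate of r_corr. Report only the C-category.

carbon steel: T≤10 °C ⇒ hinge +0.150·(-0.5−10) = -1.5750
  Pd branch = 1.77·Pd^0.52·e^(0.02·RH+f) = 1.542 μm/a
  Cl⁻ term: 0.102·4.2^0.62·exp(0.033·47+0.04·-0.5) = 1.148
  sum: 1.542 + 1.148 → r_corr = 2.69 μm/a
Category bounds: 1.3…25 μm/a bracket r_corr ⇒ C2

C2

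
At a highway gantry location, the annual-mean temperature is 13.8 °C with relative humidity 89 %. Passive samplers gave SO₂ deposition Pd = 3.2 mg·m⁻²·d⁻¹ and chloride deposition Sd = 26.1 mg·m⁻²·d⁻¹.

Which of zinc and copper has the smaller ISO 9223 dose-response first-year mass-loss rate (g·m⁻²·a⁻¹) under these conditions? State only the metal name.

zinc

zinc: T>10 °C ⇒ hinge -0.071·(13.8−10) = -0.2698
  SO₂ term: 0.0129·3.2^0.44·exp(0.046·89-0.2698) = 0.9856
  Cl⁻ term: 0.0175·26.1^0.57·exp(0.008·89+0.085·13.8) = 0.7399
  r_corr = 0.9856 + 0.7399 = 1.725 μm/a
  mass loss = 1.725 μm/a × 7.14 g/cm³ = 12.32 g·m⁻²·a⁻¹
copper: f(T) = -0.080·(T−10) [T>10 °C] = -0.3040
  SO₂ term: 0.0053·3.2^0.26·exp(0.059·89-0.3040) = 1.009
  Sd branch = 0.01025·Sd^0.27·e^(0.036·RH+0.049·T) = 1.198 μm/a
  sum: 1.009 + 1.198 → r_corr = 2.207 μm/a
  mass loss = 2.207 μm/a × 8.96 g/cm³ = 19.78 g·m⁻²·a⁻¹
Ordering by g·m⁻²·a⁻¹: copper (19.8) > zinc (12.3)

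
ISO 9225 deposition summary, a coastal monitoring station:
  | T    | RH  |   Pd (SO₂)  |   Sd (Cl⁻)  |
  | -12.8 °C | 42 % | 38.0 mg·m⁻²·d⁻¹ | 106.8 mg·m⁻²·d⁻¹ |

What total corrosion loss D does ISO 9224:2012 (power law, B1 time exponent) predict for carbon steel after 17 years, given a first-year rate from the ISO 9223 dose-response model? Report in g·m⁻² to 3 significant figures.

D(17) = 184 g·m⁻²

carbon steel: f(T) = +0.150·(T−10) [T≤10 °C] = -3.4200
  Pd branch = 1.77·Pd^0.52·e^(0.02·RH+f) = 0.8892 μm/a
  Cl⁻ term: 0.102·106.8^0.62·exp(0.033·42+0.04·-12.8) = 4.425
  r_corr = 0.8892 + 4.425 = 5.314 μm/a
Power-law: D(17) = r_corr · 17^0.523
  D(17) = 5.314 × 17^0.523 = 5.314 × 4.401 = 23.39 μm
  Mass loss = 23.39 μm × 7.85 g/cm³ = 183.6 g·m⁻²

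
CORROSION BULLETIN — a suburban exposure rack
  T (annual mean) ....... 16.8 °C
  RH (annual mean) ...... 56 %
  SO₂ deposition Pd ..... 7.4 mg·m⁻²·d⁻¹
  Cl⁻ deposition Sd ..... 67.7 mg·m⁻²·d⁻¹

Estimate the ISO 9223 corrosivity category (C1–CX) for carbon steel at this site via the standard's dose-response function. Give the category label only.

C3

carbon steel: f(T) = -0.054·(T−10) [T>10 °C] = -0.3672
  sulphur-dioxide contribution → 10.64 μm/a
  chloride contribution → 17.3 μm/a
  ⇒ r_corr(carbon steel) = 27.94 μm/a
ISO 9223 Table 2 (carbon steel): 25 < 27.9 ≤ 50 μm/a ⇒ C3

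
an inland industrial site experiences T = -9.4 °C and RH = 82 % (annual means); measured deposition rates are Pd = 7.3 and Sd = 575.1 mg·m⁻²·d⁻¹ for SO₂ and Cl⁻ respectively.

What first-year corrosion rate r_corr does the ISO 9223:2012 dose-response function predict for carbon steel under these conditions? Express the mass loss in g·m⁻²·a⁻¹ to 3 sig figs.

carbon steel: f(T) = +0.150·(T−10) [T≤10 °C] = -2.9100
  SO₂ term: 1.77·7.3^0.52·exp(0.02·82-2.9100) = 1.397
  Cl⁻ term: 0.102·575.1^0.62·exp(0.033·82+0.04·-9.4) = 53.89
  r_corr = 1.397 + 53.89 = 55.29 μm/a
Convert to mass loss: 55.29 μm/a × 7.85 g/cm³ = 434 g·m⁻²·a⁻¹

r_corr = 434 g·m⁻²·a⁻¹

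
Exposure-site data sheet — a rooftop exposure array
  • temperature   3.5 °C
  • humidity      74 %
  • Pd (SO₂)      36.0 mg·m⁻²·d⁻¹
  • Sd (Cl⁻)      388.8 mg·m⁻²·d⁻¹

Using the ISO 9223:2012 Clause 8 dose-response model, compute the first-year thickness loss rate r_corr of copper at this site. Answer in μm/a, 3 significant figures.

copper: f(T) = +0.126·(T−10) [T≤10 °C] = -0.8190
  SO₂ term: 0.0053·36.0^0.26·exp(0.059·74-0.8190) = 0.467
  Cl⁻ term: 0.01025·388.8^0.27·exp(0.036·74+0.049·3.5) = 0.8738
  sum: 0.467 + 0.8738 → r_corr = 1.341 μm/a

r_corr = 1.34 μm/a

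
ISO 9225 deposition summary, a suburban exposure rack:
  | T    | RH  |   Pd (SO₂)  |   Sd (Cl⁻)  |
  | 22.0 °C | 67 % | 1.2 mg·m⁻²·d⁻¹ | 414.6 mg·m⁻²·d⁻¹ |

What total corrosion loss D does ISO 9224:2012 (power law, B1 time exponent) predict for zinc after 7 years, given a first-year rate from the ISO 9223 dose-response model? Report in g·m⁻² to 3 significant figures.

D(7) = 214 g·m⁻²

zinc: temperature factor f = -0.071·(12.0) = -0.8520
  Pd branch = 0.0129·Pd^0.44·e^(0.046·RH+f) = 0.13 μm/a
  Sd branch = 0.0175·Sd^0.57·e^(0.008·RH+0.085·T) = 6.026 μm/a
  sum: 0.13 + 6.026 → r_corr = 6.156 μm/a
ISO 9224: D(t) = r_corr · t^b with b = 0.813 (zinc, B1)
  D(7) = 6.156 × 7^0.813 = 6.156 × 4.865 = 29.95 μm
  Mass loss = 29.95 μm × 7.14 g/cm³ = 213.8 g·m⁻²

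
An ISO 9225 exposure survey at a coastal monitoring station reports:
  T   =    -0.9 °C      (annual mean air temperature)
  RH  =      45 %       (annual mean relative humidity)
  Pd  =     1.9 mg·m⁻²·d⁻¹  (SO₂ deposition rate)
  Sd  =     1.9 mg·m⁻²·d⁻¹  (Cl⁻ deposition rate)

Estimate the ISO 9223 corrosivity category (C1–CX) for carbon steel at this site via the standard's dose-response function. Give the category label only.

carbon steel: f(T) = +0.150·(T−10) [T≤10 °C] = -1.6350
  sulphur-dioxide contribution → 1.185 μm/a
  chloride contribution → 0.6467 μm/a
  ⇒ r_corr(carbon steel) = 1.832 μm/a
ISO 9223 Table 2 (carbon steel): 1.3 < 1.83 ≤ 25 μm/a ⇒ C2

C2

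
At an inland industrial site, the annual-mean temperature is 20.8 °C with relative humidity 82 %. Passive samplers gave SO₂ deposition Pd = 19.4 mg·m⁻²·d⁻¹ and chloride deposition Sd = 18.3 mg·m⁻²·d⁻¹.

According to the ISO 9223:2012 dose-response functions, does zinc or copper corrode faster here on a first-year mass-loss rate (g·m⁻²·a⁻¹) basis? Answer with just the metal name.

copper

zinc: T>10 °C ⇒ hinge -0.071·(20.8−10) = -0.7668
  SO₂ term: 0.0129·19.4^0.44·exp(0.046·82-0.7668) = 0.9602
  Sd branch = 0.0175·Sd^0.57·e^(0.008·RH+0.085·T) = 1.036 μm/a
  r_corr = 0.9602 + 1.036 = 1.996 μm/a
  mass loss = 1.996 μm/a × 7.14 g/cm³ = 14.25 g·m⁻²·a⁻¹
copper: T>10 °C ⇒ hinge -0.080·(20.8−10) = -0.8640
  Pd branch = 0.0053·Pd^0.26·e^(0.059·RH+f) = 0.6095 μm/a
  Sd branch = 0.01025·Sd^0.27·e^(0.036·RH+0.049·T) = 1.192 μm/a
  r_corr = 0.6095 + 1.192 = 1.801 μm/a
  mass loss = 1.801 μm/a × 8.96 g/cm³ = 16.14 g·m⁻²·a⁻¹
Ordering by g·m⁻²·a⁻¹: copper (16.1) > zinc (14.3)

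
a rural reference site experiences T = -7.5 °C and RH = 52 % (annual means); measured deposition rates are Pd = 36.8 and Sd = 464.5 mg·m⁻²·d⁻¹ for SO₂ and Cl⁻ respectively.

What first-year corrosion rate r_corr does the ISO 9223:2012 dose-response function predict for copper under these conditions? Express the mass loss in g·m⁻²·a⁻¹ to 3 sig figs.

r_corr = 2.46 g·m⁻²·a⁻¹

copper: f(T) = +0.126·(T−10) [T≤10 °C] = -2.2050
  sulphur-dioxide contribution → 0.03208 μm/a
  chloride contribution → 0.2422 μm/a
  ⇒ r_corr(copper) = 0.2743 μm/a
Convert to mass loss: 0.2743 μm/a × 8.96 g/cm³ = 2.458 g·m⁻²·a⁻¹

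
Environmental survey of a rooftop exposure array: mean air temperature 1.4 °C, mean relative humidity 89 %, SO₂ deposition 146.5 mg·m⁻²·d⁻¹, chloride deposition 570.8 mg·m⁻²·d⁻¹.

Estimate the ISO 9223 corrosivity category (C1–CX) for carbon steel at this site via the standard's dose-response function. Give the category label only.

carbon steel: T≤10 °C ⇒ hinge +0.150·(1.4−10) = -1.2900
  SO₂ term: 1.77·146.5^0.52·exp(0.02·89-1.2900) = 38.64
  Sd branch = 0.102·Sd^0.62·e^(0.033·RH+0.04·T) = 104.1 μm/a
  sum: 38.64 + 104.1 → r_corr = 142.7 μm/a
ISO 9223 Table 2 (carbon steel): 80 < 143 ≤ 200 μm/a ⇒ C5

C5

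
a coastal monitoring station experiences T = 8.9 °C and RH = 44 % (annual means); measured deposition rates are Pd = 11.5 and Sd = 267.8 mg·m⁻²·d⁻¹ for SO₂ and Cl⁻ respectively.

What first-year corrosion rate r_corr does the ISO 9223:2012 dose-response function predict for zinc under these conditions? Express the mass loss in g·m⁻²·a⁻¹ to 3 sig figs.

zinc: temperature factor f = +0.038·(-1.1) = -0.0418
  SO₂ term: 0.0129·11.5^0.44·exp(0.046·44-0.0418) = 0.2743
  Cl⁻ term: 0.0175·267.8^0.57·exp(0.008·44+0.085·8.9) = 1.283
  r_corr = 0.2743 + 1.283 = 1.557 μm/a
Convert to mass loss: 1.557 μm/a × 7.14 g/cm³ = 11.12 g·m⁻²·a⁻¹

r_corr = 11.1 g·m⁻²·a⁻¹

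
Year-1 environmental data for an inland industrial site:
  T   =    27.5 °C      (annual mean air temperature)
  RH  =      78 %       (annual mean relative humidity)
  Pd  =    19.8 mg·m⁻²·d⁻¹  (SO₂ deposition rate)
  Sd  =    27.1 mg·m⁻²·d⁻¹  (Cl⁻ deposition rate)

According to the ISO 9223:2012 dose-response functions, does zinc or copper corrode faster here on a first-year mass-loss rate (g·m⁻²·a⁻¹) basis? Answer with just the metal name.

zinc: temperature factor f = -0.071·(17.5) = -1.2425
  SO₂ term: 0.0129·19.8^0.44·exp(0.046·78-1.2425) = 0.5009
  Sd branch = 0.0175·Sd^0.57·e^(0.008·RH+0.085·T) = 2.218 μm/a
  sum: 0.5009 + 2.218 → r_corr = 2.719 μm/a
  mass loss = 2.719 μm/a × 7.14 g/cm³ = 19.41 g·m⁻²·a⁻¹
copper: temperature factor f = -0.080·(17.5) = -1.4000
  Pd branch = 0.0053·Pd^0.26·e^(0.059·RH+f) = 0.2832 μm/a
  Sd branch = 0.01025·Sd^0.27·e^(0.036·RH+0.049·T) = 1.593 μm/a
  r_corr = 0.2832 + 1.593 = 1.877 μm/a
  mass loss = 1.877 μm/a × 8.96 g/cm³ = 16.81 g·m⁻²·a⁻¹
Ordering by g·m⁻²·a⁻¹: zinc (19.4) > copper (16.8)

zinc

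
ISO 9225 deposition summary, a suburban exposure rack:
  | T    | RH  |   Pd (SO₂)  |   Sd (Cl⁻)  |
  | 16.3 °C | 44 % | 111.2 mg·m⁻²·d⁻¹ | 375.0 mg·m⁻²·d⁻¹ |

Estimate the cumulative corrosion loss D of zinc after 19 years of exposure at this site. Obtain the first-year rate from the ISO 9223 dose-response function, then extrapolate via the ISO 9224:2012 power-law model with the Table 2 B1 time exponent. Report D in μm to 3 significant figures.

zinc: temperature factor f = -0.071·(6.3) = -0.4473
  sulphur-dioxide contribution → 0.4962 μm/a
  chloride contribution → 2.916 μm/a
  ⇒ r_corr(zinc) = 3.412 μm/a
ISO 9224: D(t) = r_corr · t^b with b = 0.813 (zinc, B1)
  D(19) = 3.412 × 19^0.813 = 3.412 × 10.96 = 37.38 μm

D(19) = 37.4 μm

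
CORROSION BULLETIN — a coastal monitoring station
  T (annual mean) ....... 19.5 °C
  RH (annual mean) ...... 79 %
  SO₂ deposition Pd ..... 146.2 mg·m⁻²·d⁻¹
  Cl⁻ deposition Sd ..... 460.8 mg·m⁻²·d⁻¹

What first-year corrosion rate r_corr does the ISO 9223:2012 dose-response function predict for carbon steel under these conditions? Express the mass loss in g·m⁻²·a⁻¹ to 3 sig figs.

r_corr = 1.60e+03 g·m⁻²·a⁻¹

carbon steel: T>10 °C ⇒ hinge -0.054·(19.5−10) = -0.5130
  sulphur-dioxide contribution → 68.73 μm/a
  chloride contribution → 135.2 μm/a
  total first-year rate 203.9 μm/a
Convert to mass loss: 203.9 μm/a × 7.85 g/cm³ = 1601 g·m⁻²·a⁻¹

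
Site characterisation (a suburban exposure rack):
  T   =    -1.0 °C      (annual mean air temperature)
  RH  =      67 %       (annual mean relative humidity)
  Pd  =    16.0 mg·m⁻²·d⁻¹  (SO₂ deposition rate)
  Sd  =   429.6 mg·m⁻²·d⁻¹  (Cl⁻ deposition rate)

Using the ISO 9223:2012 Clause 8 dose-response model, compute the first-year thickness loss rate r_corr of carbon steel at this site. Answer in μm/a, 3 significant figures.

carbon steel: temperature factor f = +0.150·(-11.0) = -1.6500
  Pd branch = 1.77·Pd^0.52·e^(0.02·RH+f) = 5.489 μm/a
  Sd branch = 0.102·Sd^0.62·e^(0.033·RH+0.04·T) = 38.37 μm/a
  r_corr = 5.489 + 38.37 = 43.86 μm/a

r_corr = 43.9 μm/a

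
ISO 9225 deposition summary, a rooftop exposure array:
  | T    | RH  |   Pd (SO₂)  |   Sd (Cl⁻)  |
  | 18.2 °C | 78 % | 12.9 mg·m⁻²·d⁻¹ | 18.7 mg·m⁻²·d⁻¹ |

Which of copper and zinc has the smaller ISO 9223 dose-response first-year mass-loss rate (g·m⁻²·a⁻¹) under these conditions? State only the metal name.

zinc

copper: T>10 °C ⇒ hinge -0.080·(18.2−10) = -0.6560
  SO₂ term: 0.0053·12.9^0.26·exp(0.059·78-0.6560) = 0.533
  Cl⁻ term: 0.01025·18.7^0.27·exp(0.036·78+0.049·18.2) = 0.914
  r_corr = 0.533 + 0.914 = 1.447 μm/a
  mass loss = 1.447 μm/a × 8.96 g/cm³ = 12.97 g·m⁻²·a⁻¹
zinc: temperature factor f = -0.071·(8.2) = -0.5822
  Pd branch = 0.0129·Pd^0.44·e^(0.046·RH+f) = 0.8029 μm/a
  Sd branch = 0.0175·Sd^0.57·e^(0.008·RH+0.085·T) = 0.8144 μm/a
  r_corr = 0.8029 + 0.8144 = 1.617 μm/a
  mass loss = 1.617 μm/a × 7.14 g/cm³ = 11.55 g·m⁻²·a⁻¹
Ordering by g·m⁻²·a⁻¹: copper (13) > zinc (11.5)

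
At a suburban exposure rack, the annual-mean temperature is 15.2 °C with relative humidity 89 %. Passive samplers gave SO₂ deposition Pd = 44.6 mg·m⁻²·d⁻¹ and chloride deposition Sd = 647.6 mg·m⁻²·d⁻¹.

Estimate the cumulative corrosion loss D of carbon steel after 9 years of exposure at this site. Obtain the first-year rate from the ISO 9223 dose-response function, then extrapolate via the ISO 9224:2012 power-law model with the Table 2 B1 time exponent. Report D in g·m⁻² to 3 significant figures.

D(9) = 6.26e+03 g·m⁻²

carbon steel: temperature factor f = -0.054·(5.2) = -0.2808
  SO₂ term: 1.77·44.6^0.52·exp(0.02·89-0.2808) = 57.11
  Cl⁻ term: 0.102·647.6^0.62·exp(0.033·89+0.04·15.2) = 195.5
  sum: 57.11 + 195.5 → r_corr = 252.6 μm/a
Long-term exponent b (ISO 9224 Table 2, B1) = 0.523
  D(9) = 252.6 × 9^0.523 = 252.6 × 3.156 = 797.2 μm
  Mass loss = 797.2 μm × 7.85 g/cm³ = 6258 g·m⁻²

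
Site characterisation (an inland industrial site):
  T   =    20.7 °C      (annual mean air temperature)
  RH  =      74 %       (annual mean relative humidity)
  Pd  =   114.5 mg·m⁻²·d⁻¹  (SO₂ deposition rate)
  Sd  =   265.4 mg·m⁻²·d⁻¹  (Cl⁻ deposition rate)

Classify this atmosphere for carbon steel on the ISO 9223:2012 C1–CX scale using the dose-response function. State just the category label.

carbon steel: temperature factor f = -0.054·(10.7) = -0.5778
  Pd branch = 1.77·Pd^0.52·e^(0.02·RH+f) = 51.33 μm/a
  Sd branch = 0.102·Sd^0.62·e^(0.033·RH+0.04·T) = 85.42 μm/a
  r_corr = 51.33 + 85.42 = 136.8 μm/a
Category bounds: 80…200 μm/a bracket r_corr ⇒ C5

C5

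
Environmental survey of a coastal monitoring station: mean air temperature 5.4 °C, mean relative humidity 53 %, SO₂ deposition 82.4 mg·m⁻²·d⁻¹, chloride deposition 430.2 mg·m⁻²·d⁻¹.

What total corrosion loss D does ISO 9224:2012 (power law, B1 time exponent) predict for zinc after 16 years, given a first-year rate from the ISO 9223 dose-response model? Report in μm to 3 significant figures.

zinc: T≤10 °C ⇒ hinge +0.038·(5.4−10) = -0.1748
  Pd branch = 0.0129·Pd^0.44·e^(0.046·RH+f) = 0.864 μm/a
  Cl⁻ term: 0.0175·430.2^0.57·exp(0.008·53+0.085·5.4) = 1.342
  r_corr = 0.864 + 1.342 = 2.206 μm/a
Power-law: D(16) = r_corr · 16^0.813
  D(16) = 2.206 × 16^0.813 = 2.206 × 9.527 = 21.01 μm

D(16) = 21.0 μm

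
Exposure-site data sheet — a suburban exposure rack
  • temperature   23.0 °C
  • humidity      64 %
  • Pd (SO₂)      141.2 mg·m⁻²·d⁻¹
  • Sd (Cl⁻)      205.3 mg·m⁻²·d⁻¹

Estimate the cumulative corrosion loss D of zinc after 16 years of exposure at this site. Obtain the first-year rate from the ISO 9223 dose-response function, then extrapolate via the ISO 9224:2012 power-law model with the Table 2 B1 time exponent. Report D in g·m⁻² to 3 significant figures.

D(16) = 350 g·m⁻²

zinc: T>10 °C ⇒ hinge -0.071·(23.0−10) = -0.9230
  sulphur-dioxide contribution → 0.8595 μm/a
  chloride contribution → 4.29 μm/a
  total first-year rate 5.15 μm/a
ISO 9224: D(t) = r_corr · t^b with b = 0.813 (zinc, B1)
  D(16) = 5.15 × 16^0.813 = 5.15 × 9.527 = 49.06 μm
  Mass loss = 49.06 μm × 7.14 g/cm³ = 350.3 g·m⁻²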